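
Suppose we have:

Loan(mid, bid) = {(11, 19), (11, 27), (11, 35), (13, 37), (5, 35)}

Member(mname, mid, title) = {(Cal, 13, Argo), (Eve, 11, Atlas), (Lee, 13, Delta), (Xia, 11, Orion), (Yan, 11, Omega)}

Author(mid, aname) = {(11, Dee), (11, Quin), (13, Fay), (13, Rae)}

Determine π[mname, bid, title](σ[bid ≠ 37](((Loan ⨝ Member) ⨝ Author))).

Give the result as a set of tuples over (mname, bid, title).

{(Eve, 19, Atlas), (Eve, 27, Atlas), (Eve, 35, Atlas), (Xia, 19, Orion), (Xia, 27, Orion), (Xia, 35, Orion), (Yan, 19, Omega), (Yan, 27, Omega), (Yan, 35, Omega)}

Joining Loan and Member on mid yields {(11, 19, Eve, Atlas), (11, 19, Xia, Orion), (11, 19, Yan, Omega), (11, 27, Eve, Atlas), (11, 27, Xia, Orion), (11, 27, Yan, Omega), (11, 35, Eve, Atlas), (11, 35, Xia, Orion), (11, 35, Yan, Omega), (13, 37, Cal, Argo), (13, 37, Lee, Delta)}.
Joining (Loan ⨝ Member) and Author on mid yields {(11, 19, Eve, Atlas, Dee), (11, 19, Eve, Atlas, Quin), (11, 19, Xia, Orion, Dee), (11, 19, Xia, Orion, Quin), (11, 19, Yan, Omega, Dee), (11, 19, Yan, Omega, Quin), (11, 27, Eve, Atlas, Dee), (11, 27, Eve, Atlas, Quin), (11, 27, Xia, Orion, Dee), (11, 27, Xia, Orion, Quin), (11, 27, Yan, Omega, Dee), (11, 27, Yan, Omega, Quin), (11, 35, Eve, Atlas, Dee), (11, 35, Eve, Atlas, Quin), (11, 35, Xia, Orion, Dee), (11, 35, Xia, Orion, Quin), (11, 35, Yan, Omega, Dee), (11, 35, Yan, Omega, Quin), (13, 37, Cal, Argo, Fay), (13, 37, Cal, Argo, Rae), (13, 37, Lee, Delta, Fay), (13, 37, Lee, Delta, Rae)}.
Filtering on bid ≠ 37 leaves {(11, 19, Eve, Atlas, Dee), (11, 19, Eve, Atlas, Quin), (11, 19, Xia, Orion, Dee), (11, 19, Xia, Orion, Quin), (11, 19, Yan, Omega, Dee), (11, 19, Yan, Omega, Quin), (11, 27, Eve, Atlas, Dee), (11, 27, Eve, Atlas, Quin), (11, 27, Xia, Orion, Dee), (11, 27, Xia, Orion, Quin), (11, 27, Yan, Omega, Dee), (11, 27, Yan, Omega, Quin), (11, 35, Eve, Atlas, Dee), (11, 35, Eve, Atlas, Quin), (11, 35, Xia, Orion, Dee), (11, 35, Xia, Orion, Quin), (11, 35, Yan, Omega, Dee), (11, 35, Yan, Omega, Quin)}.
Keep only column(s) mname, bid, title (9 duplicate(s) eliminated): {(Eve, 19, Atlas), (Eve, 27, Atlas), (Eve, 35, Atlas), (Xia, 19, Orion), (Xia, 27, Orion), (Xia, 35, Orion), (Yan, 19, Omega), (Yan, 27, Omega), (Yan, 35, Omega)}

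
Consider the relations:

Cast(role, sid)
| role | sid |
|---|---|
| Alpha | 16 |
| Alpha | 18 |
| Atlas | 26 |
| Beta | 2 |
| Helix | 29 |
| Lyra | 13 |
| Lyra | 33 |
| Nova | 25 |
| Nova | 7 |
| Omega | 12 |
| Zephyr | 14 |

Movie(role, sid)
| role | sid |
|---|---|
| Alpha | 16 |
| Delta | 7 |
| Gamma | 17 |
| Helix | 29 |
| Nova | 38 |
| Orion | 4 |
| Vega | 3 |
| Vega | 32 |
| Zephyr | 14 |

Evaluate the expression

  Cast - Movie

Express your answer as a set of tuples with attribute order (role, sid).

Taking the difference: {(Alpha, 18), (Atlas, 26), (Beta, 2), (Lyra, 13), (Lyra, 33), (Nova, 25), (Nova, 7), (Omega, 12)}

{(Alpha, 18), (Atlas, 26), (Beta, 2), (Lyra, 13), (Lyra, 33), (Nova, 25), (Nova, 7), (Omega, 12)}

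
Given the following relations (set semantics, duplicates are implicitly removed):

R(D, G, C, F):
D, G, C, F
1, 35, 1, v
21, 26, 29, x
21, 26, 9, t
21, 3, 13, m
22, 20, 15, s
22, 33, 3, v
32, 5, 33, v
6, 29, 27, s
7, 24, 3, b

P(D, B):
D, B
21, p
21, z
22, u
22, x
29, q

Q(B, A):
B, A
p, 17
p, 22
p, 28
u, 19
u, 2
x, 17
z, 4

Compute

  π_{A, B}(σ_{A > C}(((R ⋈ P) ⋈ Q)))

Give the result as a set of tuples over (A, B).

{(17, p), (17, x), (19, u), (22, p), (28, p)}

Joining R and P on D yields {(21, 26, 29, x, p), (21, 26, 29, x, z), (21, 26, 9, t, p), (21, 26, 9, t, z), (21, 3, 13, m, p), (21, 3, 13, m, z), (22, 20, 15, s, u), (22, 20, 15, s, x), (22, 33, 3, v, u), (22, 33, 3, v, x)}.
Joining (R ⋈ P) and Q on B yields {(21, 26, 29, x, p, 17), (21, 26, 29, x, p, 22), (21, 26, 29, x, p, 28), (21, 26, 29, x, z, 4), (21, 26, 9, t, p, 17), (21, 26, 9, t, p, 22), (21, 26, 9, t, p, 28), (21, 26, 9, t, z, 4), (21, 3, 13, m, p, 17), (21, 3, 13, m, p, 22), (21, 3, 13, m, p, 28), (21, 3, 13, m, z, 4), (22, 20, 15, s, u, 19), (22, 20, 15, s, u, 2), (22, 20, 15, s, x, 17), (22, 33, 3, v, u, 19), (22, 33, 3, v, u, 2), (22, 33, 3, v, x, 17)}.
Filtering on A > C leaves {(21, 26, 9, t, p, 17), (21, 26, 9, t, p, 22), (21, 26, 9, t, p, 28), (21, 3, 13, m, p, 17), (21, 3, 13, m, p, 22), (21, 3, 13, m, p, 28), (22, 20, 15, s, u, 19), (22, 20, 15, s, x, 17), (22, 33, 3, v, u, 19), (22, 33, 3, v, x, 17)}.
π_{A, B} gives {(17, p), (17, x), (19, u), (22, p), (28, p)} (5 duplicate(s) eliminated).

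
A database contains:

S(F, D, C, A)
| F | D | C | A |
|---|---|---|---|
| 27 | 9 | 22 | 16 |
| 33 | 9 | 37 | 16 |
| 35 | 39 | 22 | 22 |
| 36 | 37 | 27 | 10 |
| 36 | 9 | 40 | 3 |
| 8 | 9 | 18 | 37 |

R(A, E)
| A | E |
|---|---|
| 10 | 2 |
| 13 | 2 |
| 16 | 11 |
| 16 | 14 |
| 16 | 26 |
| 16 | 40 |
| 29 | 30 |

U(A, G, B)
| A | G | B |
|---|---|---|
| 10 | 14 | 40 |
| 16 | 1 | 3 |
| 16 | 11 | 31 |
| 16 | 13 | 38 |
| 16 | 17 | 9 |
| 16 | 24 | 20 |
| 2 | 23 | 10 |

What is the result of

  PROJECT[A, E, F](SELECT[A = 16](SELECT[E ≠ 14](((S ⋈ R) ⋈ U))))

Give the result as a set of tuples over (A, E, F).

{(16, 11, 27), (16, 11, 33), (16, 26, 27), (16, 26, 33), (16, 40, 27), (16, 40, 33)}

S ⋈ R (natural join on A): {(27, 9, 22, 16, 11), (27, 9, 22, 16, 14), (27, 9, 22, 16, 26), (27, 9, 22, 16, 40), (33, 9, 37, 16, 11), (33, 9, 37, 16, 14), (33, 9, 37, 16, 26), (33, 9, 37, 16, 40), (36, 37, 27, 10, 2)}
(S ⋈ R) ⋈ U (natural join on A): {(27, 9, 22, 16, 11, 1, 3), (27, 9, 22, 16, 11, 11, 31), (27, 9, 22, 16, 11, 13, 38), (27, 9, 22, 16, 11, 17, 9), (27, 9, 22, 16, 11, 24, 20), (27, 9, 22, 16, 14, 1, 3), (27, 9, 22, 16, 14, 11, 31), (27, 9, 22, 16, 14, 13, 38), (27, 9, 22, 16, 14, 17, 9), (27, 9, 22, 16, 14, 24, 20), (27, 9, 22, 16, 26, 1, 3), (27, 9, 22, 16, 26, 11, 31), (27, 9, 22, 16, 26, 13, 38), (27, 9, 22, 16, 26, 17, 9), (27, 9, 22, 16, 26, 24, 20), (27, 9, 22, 16, 40, 1, 3), (27, 9, 22, 16, 40, 11, 31), (27, 9, 22, 16, 40, 13, 38), (27, 9, 22, 16, 40, 17, 9), (27, 9, 22, 16, 40, 24, 20), (33, 9, 37, 16, 11, 1, 3), (33, 9, 37, 16, 11, 11, 31), (33, 9, 37, 16, 11, 13, 38), (33, 9, 37, 16, 11, 17, 9), (33, 9, 37, 16, 11, 24, 20), (33, 9, 37, 16, 14, 1, 3), (33, 9, 37, 16, 14, 11, 31), (33, 9, 37, 16, 14, 13, 38), (33, 9, 37, 16, 14, 17, 9), (33, 9, 37, 16, 14, 24, 20), (33, 9, 37, 16, 26, 1, 3), (33, 9, 37, 16, 26, 11, 31), (33, 9, 37, 16, 26, 13, 38), (33, 9, 37, 16, 26, 17, 9), (33, 9, 37, 16, 26, 24, 20), (33, 9, 37, 16, 40, 1, 3), (33, 9, 37, 16, 40, 11, 31), (33, 9, 37, 16, 40, 13, 38), (33, 9, 37, 16, 40, 17, 9), (33, 9, 37, 16, 40, 24, 20), (36, 37, 27, 10, 2, 14, 40)}
σ[E ≠ 14]: keep tuples satisfying E ≠ 14 → {(27, 9, 22, 16, 11, 1, 3), (27, 9, 22, 16, 11, 11, 31), (27, 9, 22, 16, 11, 13, 38), (27, 9, 22, 16, 11, 17, 9), (27, 9, 22, 16, 11, 24, 20), (27, 9, 22, 16, 26, 1, 3), (27, 9, 22, 16, 26, 11, 31), (27, 9, 22, 16, 26, 13, 38), (27, 9, 22, 16, 26, 17, 9), (27, 9, 22, 16, 26, 24, 20), (27, 9, 22, 16, 40, 1, 3), (27, 9, 22, 16, 40, 11, 31), (27, 9, 22, 16, 40, 13, 38), (27, 9, 22, 16, 40, 17, 9), (27, 9, 22, 16, 40, 24, 20), (33, 9, 37, 16, 11, 1, 3), (33, 9, 37, 16, 11, 11, 31), (33, 9, 37, 16, 11, 13, 38), (33, 9, 37, 16, 11, 17, 9), (33, 9, 37, 16, 11, 24, 20), (33, 9, 37, 16, 26, 1, 3), (33, 9, 37, 16, 26, 11, 31), (33, 9, 37, 16, 26, 13, 38), (33, 9, 37, 16, 26, 17, 9), (33, 9, 37, 16, 26, 24, 20), (33, 9, 37, 16, 40, 1, 3), (33, 9, 37, 16, 40, 11, 31), (33, 9, 37, 16, 40, 13, 38), (33, 9, 37, 16, 40, 17, 9), (33, 9, 37, 16, 40, 24, 20), (36, 37, 27, 10, 2, 14, 40)}
σ[A = 16]: keep tuples satisfying A = 16 → {(27, 9, 22, 16, 11, 1, 3), (27, 9, 22, 16, 11, 11, 31), (27, 9, 22, 16, 11, 13, 38), (27, 9, 22, 16, 11, 17, 9), (27, 9, 22, 16, 11, 24, 20), (27, 9, 22, 16, 26, 1, 3), (27, 9, 22, 16, 26, 11, 31), (27, 9, 22, 16, 26, 13, 38), (27, 9, 22, 16, 26, 17, 9), (27, 9, 22, 16, 26, 24, 20), (27, 9, 22, 16, 40, 1, 3), (27, 9, 22, 16, 40, 11, 31), (27, 9, 22, 16, 40, 13, 38), (27, 9, 22, 16, 40, 17, 9), (27, 9, 22, 16, 40, 24, 20), (33, 9, 37, 16, 11, 1, 3), (33, 9, 37, 16, 11, 11, 31), (33, 9, 37, 16, 11, 13, 38), (33, 9, 37, 16, 11, 17, 9), (33, 9, 37, 16, 11, 24, 20), (33, 9, 37, 16, 26, 1, 3), (33, 9, 37, 16, 26, 11, 31), (33, 9, 37, 16, 26, 13, 38), (33, 9, 37, 16, 26, 17, 9), (33, 9, 37, 16, 26, 24, 20), (33, 9, 37, 16, 40, 1, 3), (33, 9, 37, 16, 40, 11, 31), (33, 9, 37, 16, 40, 13, 38), (33, 9, 37, 16, 40, 17, 9), (33, 9, 37, 16, 40, 24, 20)}
π_{A, E, F} gives {(16, 11, 27), (16, 11, 33), (16, 26, 27), (16, 26, 33), (16, 40, 27), (16, 40, 33)} (24 duplicate(s) eliminated).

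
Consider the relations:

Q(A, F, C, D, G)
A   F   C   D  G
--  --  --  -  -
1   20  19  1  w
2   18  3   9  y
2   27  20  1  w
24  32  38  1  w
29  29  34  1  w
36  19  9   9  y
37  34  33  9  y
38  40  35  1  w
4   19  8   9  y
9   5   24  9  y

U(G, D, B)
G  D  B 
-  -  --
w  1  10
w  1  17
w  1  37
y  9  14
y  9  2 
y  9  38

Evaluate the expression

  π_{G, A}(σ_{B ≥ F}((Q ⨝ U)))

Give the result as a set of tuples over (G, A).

Joining Q and U on D, G yields {(1, 20, 19, 1, w, 10), (1, 20, 19, 1, w, 17), (1, 20, 19, 1, w, 37), (2, 18, 3, 9, y, 14), (2, 18, 3, 9, y, 2), (2, 18, 3, 9, y, 38), (2, 27, 20, 1, w, 10), (2, 27, 20, 1, w, 17), (2, 27, 20, 1, w, 37), (24, 32, 38, 1, w, 10), (24, 32, 38, 1, w, 17), (24, 32, 38, 1, w, 37), (29, 29, 34, 1, w, 10), (29, 29, 34, 1, w, 17), (29, 29, 34, 1, w, 37), (36, 19, 9, 9, y, 14), (36, 19, 9, 9, y, 2), (36, 19, 9, 9, y, 38), (37, 34, 33, 9, y, 14), (37, 34, 33, 9, y, 2), (37, 34, 33, 9, y, 38), (38, 40, 35, 1, w, 10), (38, 40, 35, 1, w, 17), (38, 40, 35, 1, w, 37), (4, 19, 8, 9, y, 14), (4, 19, 8, 9, y, 2), (4, 19, 8, 9, y, 38), (9, 5, 24, 9, y, 14), (9, 5, 24, 9, y, 2), (9, 5, 24, 9, y, 38)}.
Apply σ_{B ≥ F}; surviving tuples: {(1, 20, 19, 1, w, 37), (2, 18, 3, 9, y, 38), (2, 27, 20, 1, w, 37), (24, 32, 38, 1, w, 37), (29, 29, 34, 1, w, 37), (36, 19, 9, 9, y, 38), (37, 34, 33, 9, y, 38), (4, 19, 8, 9, y, 38), (9, 5, 24, 9, y, 14), (9, 5, 24, 9, y, 38)}
π_{G, A} gives {(w, 1), (w, 2), (w, 24), (w, 29), (y, 2), (y, 36), (y, 37), (y, 4), (y, 9)} (1 duplicate(s) eliminated).

{(w, 1), (w, 2), (w, 24), (w, 29), (y, 2), (y, 36), (y, 37), (y, 4), (y, 9)}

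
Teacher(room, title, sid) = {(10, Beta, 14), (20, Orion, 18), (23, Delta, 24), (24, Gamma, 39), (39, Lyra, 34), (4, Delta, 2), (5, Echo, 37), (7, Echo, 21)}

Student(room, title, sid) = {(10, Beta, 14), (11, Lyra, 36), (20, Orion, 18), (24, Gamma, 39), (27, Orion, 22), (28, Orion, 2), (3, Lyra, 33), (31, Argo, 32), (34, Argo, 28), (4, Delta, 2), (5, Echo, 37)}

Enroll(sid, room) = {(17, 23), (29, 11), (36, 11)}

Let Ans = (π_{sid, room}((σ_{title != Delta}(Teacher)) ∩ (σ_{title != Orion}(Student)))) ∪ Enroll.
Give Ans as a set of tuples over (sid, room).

σ[title != Delta]: keep tuples satisfying title != Delta → {(10, Beta, 14), (20, Orion, 18), (24, Gamma, 39), (39, Lyra, 34), (5, Echo, 37), (7, Echo, 21)}
σ[title != Orion]: keep tuples satisfying title != Orion → {(10, Beta, 14), (11, Lyra, 36), (24, Gamma, 39), (3, Lyra, 33), (31, Argo, 32), (34, Argo, 28), (4, Delta, 2), (5, Echo, 37)}
Intersection: {(10, Beta, 14), (20, Orion, 18), (24, Gamma, 39), (39, Lyra, 34), (5, Echo, 37), (7, Echo, 21)} with {(10, Beta, 14), (11, Lyra, 36), (24, Gamma, 39), (3, Lyra, 33), (31, Argo, 32), (34, Argo, 28), (4, Delta, 2), (5, Echo, 37)} → {(10, Beta, 14), (24, Gamma, 39), (5, Echo, 37)}
π_{sid, room} gives {(14, 10), (37, 5), (39, 24)}.
Union: {(14, 10), (37, 5), (39, 24)} with {(17, 23), (29, 11), (36, 11)} → {(14, 10), (17, 23), (29, 11), (36, 11), (37, 5), (39, 24)}

{(14, 10), (17, 23), (29, 11), (36, 11), (37, 5), (39, 24)}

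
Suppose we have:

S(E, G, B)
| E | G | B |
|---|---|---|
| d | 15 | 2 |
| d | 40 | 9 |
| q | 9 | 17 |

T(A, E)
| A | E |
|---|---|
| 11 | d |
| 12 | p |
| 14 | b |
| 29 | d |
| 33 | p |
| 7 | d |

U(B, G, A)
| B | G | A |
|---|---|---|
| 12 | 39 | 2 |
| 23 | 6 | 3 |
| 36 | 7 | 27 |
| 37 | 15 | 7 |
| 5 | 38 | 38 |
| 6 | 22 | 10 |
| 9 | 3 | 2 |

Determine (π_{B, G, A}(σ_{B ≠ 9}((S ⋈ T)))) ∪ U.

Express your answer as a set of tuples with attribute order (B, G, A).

Joining S and T on E yields {(d, 15, 2, 11), (d, 15, 2, 29), (d, 15, 2, 7), (d, 40, 9, 11), (d, 40, 9, 29), (d, 40, 9, 7)}.
Filtering on B ≠ 9 leaves {(d, 15, 2, 11), (d, 15, 2, 29), (d, 15, 2, 7)}.
Projecting to B, G, A: {(2, 15, 11), (2, 15, 29), (2, 15, 7)}
Union: {(2, 15, 11), (2, 15, 29), (2, 15, 7)} with {(12, 39, 2), (23, 6, 3), (36, 7, 27), (37, 15, 7), (5, 38, 38), (6, 22, 10), (9, 3, 2)} → {(12, 39, 2), (2, 15, 11), (2, 15, 29), (2, 15, 7), (23, 6, 3), (36, 7, 27), (37, 15, 7), (5, 38, 38), (6, 22, 10), (9, 3, 2)}

{(12, 39, 2), (2, 15, 11), (2, 15, 29), (2, 15, 7), (23, 6, 3), (36, 7, 27), (37, 15, 7), (5, 38, 38), (6, 22, 10), (9, 3, 2)}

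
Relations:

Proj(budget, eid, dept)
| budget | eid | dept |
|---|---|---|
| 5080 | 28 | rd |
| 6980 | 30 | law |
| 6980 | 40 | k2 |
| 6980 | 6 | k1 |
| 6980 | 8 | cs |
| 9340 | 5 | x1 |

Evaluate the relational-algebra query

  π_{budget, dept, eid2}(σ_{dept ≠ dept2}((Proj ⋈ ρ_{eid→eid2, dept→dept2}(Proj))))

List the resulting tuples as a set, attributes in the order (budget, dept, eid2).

{(6980, cs, 30), (6980, cs, 40), (6980, cs, 6), (6980, k1, 30), (6980, k1, 40), (6980, k1, 8), (6980, k2, 30), (6980, k2, 6), (6980, k2, 8), (6980, law, 40), (6980, law, 6), (6980, law, 8)}

ρ[eid→eid2, dept→dept2]: schema becomes (budget, eid2, dept2); tuples unchanged.
Proj ⋈ ρ_{eid→eid2, dept→dept2}(Proj) (natural join on budget): {(5080, 28, rd, 28, rd), (6980, 30, law, 30, law), (6980, 30, law, 40, k2), (6980, 30, law, 6, k1), (6980, 30, law, 8, cs), (6980, 40, k2, 30, law), (6980, 40, k2, 40, k2), (6980, 40, k2, 6, k1), (6980, 40, k2, 8, cs), (6980, 6, k1, 30, law), (6980, 6, k1, 40, k2), (6980, 6, k1, 6, k1), (6980, 6, k1, 8, cs), (6980, 8, cs, 30, law), (6980, 8, cs, 40, k2), (6980, 8, cs, 6, k1), (6980, 8, cs, 8, cs), (9340, 5, x1, 5, x1)}
Selection dept ≠ dept2: {(6980, 30, law, 40, k2), (6980, 30, law, 6, k1), (6980, 30, law, 8, cs), (6980, 40, k2, 30, law), (6980, 40, k2, 6, k1), (6980, 40, k2, 8, cs), (6980, 6, k1, 30, law), (6980, 6, k1, 40, k2), (6980, 6, k1, 8, cs), (6980, 8, cs, 30, law), (6980, 8, cs, 40, k2), (6980, 8, cs, 6, k1)}
π[budget, dept, eid2]: project onto (budget, dept, eid2) → {(6980, cs, 30), (6980, cs, 40), (6980, cs, 6), (6980, k1, 30), (6980, k1, 40), (6980, k1, 8), (6980, k2, 30), (6980, k2, 6), (6980, k2, 8), (6980, law, 40), (6980, law, 6), (6980, law, 8)}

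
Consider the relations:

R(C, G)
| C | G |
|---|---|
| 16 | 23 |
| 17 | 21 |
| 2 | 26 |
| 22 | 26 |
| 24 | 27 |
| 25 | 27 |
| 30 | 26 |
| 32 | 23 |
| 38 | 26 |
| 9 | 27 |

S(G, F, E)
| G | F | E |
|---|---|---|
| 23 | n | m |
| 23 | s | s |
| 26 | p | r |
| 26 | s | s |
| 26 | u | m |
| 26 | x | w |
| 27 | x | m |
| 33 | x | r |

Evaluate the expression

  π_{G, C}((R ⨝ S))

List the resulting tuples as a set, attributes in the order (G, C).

R ⋈ S (natural join on G): {(16, 23, n, m), (16, 23, s, s), (2, 26, p, r), (2, 26, s, s), (2, 26, u, m), (2, 26, x, w), (22, 26, p, r), (22, 26, s, s), (22, 26, u, m), (22, 26, x, w), (24, 27, x, m), (25, 27, x, m), (30, 26, p, r), (30, 26, s, s), (30, 26, u, m), (30, 26, x, w), (32, 23, n, m), (32, 23, s, s), (38, 26, p, r), (38, 26, s, s), (38, 26, u, m), (38, 26, x, w), (9, 27, x, m)}
Keep only column(s) G, C (14 duplicate(s) eliminated): {(23, 16), (23, 32), (26, 2), (26, 22), (26, 30), (26, 38), (27, 24), (27, 25), (27, 9)}

{(23, 16), (23, 32), (26, 2), (26, 22), (26, 30), (26, 38), (27, 24), (27, 25), (27, 9)}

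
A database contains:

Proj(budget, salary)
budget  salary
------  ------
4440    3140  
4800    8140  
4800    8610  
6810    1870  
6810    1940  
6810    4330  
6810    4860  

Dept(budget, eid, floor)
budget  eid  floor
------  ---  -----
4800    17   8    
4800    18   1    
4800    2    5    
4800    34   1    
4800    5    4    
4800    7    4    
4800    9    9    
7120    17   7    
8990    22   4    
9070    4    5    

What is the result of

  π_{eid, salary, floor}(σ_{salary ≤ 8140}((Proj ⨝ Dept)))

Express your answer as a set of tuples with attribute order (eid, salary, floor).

Proj ⋈ Dept (natural join on budget): {(4800, 8140, 17, 8), (4800, 8140, 18, 1), (4800, 8140, 2, 5), (4800, 8140, 34, 1), (4800, 8140, 5, 4), (4800, 8140, 7, 4), (4800, 8140, 9, 9), (4800, 8610, 17, 8), (4800, 8610, 18, 1), (4800, 8610, 2, 5), (4800, 8610, 34, 1), (4800, 8610, 5, 4), (4800, 8610, 7, 4), (4800, 8610, 9, 9)}
Filtering on salary ≤ 8140 leaves {(4800, 8140, 17, 8), (4800, 8140, 18, 1), (4800, 8140, 2, 5), (4800, 8140, 34, 1), (4800, 8140, 5, 4), (4800, 8140, 7, 4), (4800, 8140, 9, 9)}.
Projecting to eid, salary, floor: {(17, 8140, 8), (18, 8140, 1), (2, 8140, 5), (34, 8140, 1), (5, 8140, 4), (7, 8140, 4), (9, 8140, 9)}

{(17, 8140, 8), (18, 8140, 1), (2, 8140, 5), (34, 8140, 1), (5, 8140, 4), (7, 8140, 4), (9, 8140, 9)}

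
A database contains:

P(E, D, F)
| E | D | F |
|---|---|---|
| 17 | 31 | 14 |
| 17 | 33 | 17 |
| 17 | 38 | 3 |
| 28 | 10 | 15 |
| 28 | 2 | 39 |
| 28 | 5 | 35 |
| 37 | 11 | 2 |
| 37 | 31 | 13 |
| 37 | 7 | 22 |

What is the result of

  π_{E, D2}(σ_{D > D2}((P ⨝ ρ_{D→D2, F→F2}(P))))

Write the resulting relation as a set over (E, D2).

ρ[D→D2, F→F2]: schema becomes (E, D2, F2); tuples unchanged.
Natural join on E: {(17, 31, 14, 31, 14), (17, 31, 14, 33, 17), (17, 31, 14, 38, 3), (17, 33, 17, 31, 14), (17, 33, 17, 33, 17), (17, 33, 17, 38, 3), (17, 38, 3, 31, 14), (17, 38, 3, 33, 17), (17, 38, 3, 38, 3), (28, 10, 15, 10, 15), (28, 10, 15, 2, 39), (28, 10, 15, 5, 35), (28, 2, 39, 10, 15), (28, 2, 39, 2, 39), (28, 2, 39, 5, 35), (28, 5, 35, 10, 15), (28, 5, 35, 2, 39), (28, 5, 35, 5, 35), (37, 11, 2, 11, 2), (37, 11, 2, 31, 13), (37, 11, 2, 7, 22), (37, 31, 13, 11, 2), (37, 31, 13, 31, 13), (37, 31, 13, 7, 22), (37, 7, 22, 11, 2), (37, 7, 22, 31, 13), (37, 7, 22, 7, 22)}
Selection D > D2: {(17, 33, 17, 31, 14), (17, 38, 3, 31, 14), (17, 38, 3, 33, 17), (28, 10, 15, 2, 39), (28, 10, 15, 5, 35), (28, 5, 35, 2, 39), (37, 11, 2, 7, 22), (37, 31, 13, 11, 2), (37, 31, 13, 7, 22)}
π_{E, D2} gives {(17, 31), (17, 33), (28, 2), (28, 5), (37, 11), (37, 7)} (3 duplicate(s) eliminated).

{(17, 31), (17, 33), (28, 2), (28, 5), (37, 11), (37, 7)}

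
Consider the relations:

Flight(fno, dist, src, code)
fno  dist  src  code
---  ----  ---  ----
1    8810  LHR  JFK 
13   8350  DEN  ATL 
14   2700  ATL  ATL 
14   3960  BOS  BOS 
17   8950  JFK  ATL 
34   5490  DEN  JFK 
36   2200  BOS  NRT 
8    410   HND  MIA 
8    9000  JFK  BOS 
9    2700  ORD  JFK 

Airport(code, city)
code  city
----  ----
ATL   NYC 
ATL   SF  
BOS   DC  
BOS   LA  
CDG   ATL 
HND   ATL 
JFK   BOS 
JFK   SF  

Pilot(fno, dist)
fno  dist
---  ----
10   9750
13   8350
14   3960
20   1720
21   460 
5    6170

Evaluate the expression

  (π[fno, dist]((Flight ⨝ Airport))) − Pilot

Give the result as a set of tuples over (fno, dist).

Joining Flight and Airport on code yields {(1, 8810, LHR, JFK, BOS), (1, 8810, LHR, JFK, SF), (13, 8350, DEN, ATL, NYC), (13, 8350, DEN, ATL, SF), (14, 2700, ATL, ATL, NYC), (14, 2700, ATL, ATL, SF), (14, 3960, BOS, BOS, DC), (14, 3960, BOS, BOS, LA), (17, 8950, JFK, ATL, NYC), (17, 8950, JFK, ATL, SF), (34, 5490, DEN, JFK, BOS), (34, 5490, DEN, JFK, SF), (8, 9000, JFK, BOS, DC), (8, 9000, JFK, BOS, LA), (9, 2700, ORD, JFK, BOS), (9, 2700, ORD, JFK, SF)}.
Keep only column(s) fno, dist (8 duplicate(s) eliminated): {(1, 8810), (13, 8350), (14, 2700), (14, 3960), (17, 8950), (34, 5490), (8, 9000), (9, 2700)}
Difference: {(1, 8810), (13, 8350), (14, 2700), (14, 3960), (17, 8950), (34, 5490), (8, 9000), (9, 2700)} with {(10, 9750), (13, 8350), (14, 3960), (20, 1720), (21, 460), (5, 6170)} → {(1, 8810), (14, 2700), (17, 8950), (34, 5490), (8, 9000), (9, 2700)}

{(1, 8810), (14, 2700), (17, 8950), (34, 5490), (8, 9000), (9, 2700)}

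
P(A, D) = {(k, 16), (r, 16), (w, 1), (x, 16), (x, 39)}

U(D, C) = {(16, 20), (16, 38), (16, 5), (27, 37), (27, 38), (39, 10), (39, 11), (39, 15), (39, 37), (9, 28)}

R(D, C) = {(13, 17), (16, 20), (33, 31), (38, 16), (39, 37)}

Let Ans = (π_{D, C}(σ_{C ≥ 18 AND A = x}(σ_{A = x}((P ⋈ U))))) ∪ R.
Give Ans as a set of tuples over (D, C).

Joining P and U on D yields {(k, 16, 20), (k, 16, 38), (k, 16, 5), (r, 16, 20), (r, 16, 38), (r, 16, 5), (x, 16, 20), (x, 16, 38), (x, 16, 5), (x, 39, 10), (x, 39, 11), (x, 39, 15), (x, 39, 37)}.
σ[A = x]: keep tuples satisfying A = x → {(x, 16, 20), (x, 16, 38), (x, 16, 5), (x, 39, 10), (x, 39, 11), (x, 39, 15), (x, 39, 37)}
σ[C ≥ 18 AND A = x]: keep tuples satisfying C ≥ 18 AND A = x → {(x, 16, 20), (x, 16, 38), (x, 39, 37)}
Projecting to D, C: {(16, 20), (16, 38), (39, 37)}
Taking the union: {(13, 17), (16, 20), (16, 38), (33, 31), (38, 16), (39, 37)}

{(13, 17), (16, 20), (16, 38), (33, 31), (38, 16), (39, 37)}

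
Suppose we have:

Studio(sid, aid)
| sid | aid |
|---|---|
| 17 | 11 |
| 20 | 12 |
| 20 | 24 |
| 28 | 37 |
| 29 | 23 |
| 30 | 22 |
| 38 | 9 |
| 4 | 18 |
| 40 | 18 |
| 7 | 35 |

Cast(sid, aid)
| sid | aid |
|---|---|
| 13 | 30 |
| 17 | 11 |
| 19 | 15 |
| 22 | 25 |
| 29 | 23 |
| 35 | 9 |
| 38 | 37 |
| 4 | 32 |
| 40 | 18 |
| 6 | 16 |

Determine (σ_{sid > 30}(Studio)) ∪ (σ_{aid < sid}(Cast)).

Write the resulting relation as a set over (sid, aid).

Apply σ_{sid > 30}; surviving tuples: {(38, 9), (40, 18)}
Apply σ_{aid < sid}; surviving tuples: {(17, 11), (19, 15), (29, 23), (35, 9), (38, 37), (40, 18)}
Taking the union: {(17, 11), (19, 15), (29, 23), (35, 9), (38, 37), (38, 9), (40, 18)}

{(17, 11), (19, 15), (29, 23), (35, 9), (38, 37), (38, 9), (40, 18)}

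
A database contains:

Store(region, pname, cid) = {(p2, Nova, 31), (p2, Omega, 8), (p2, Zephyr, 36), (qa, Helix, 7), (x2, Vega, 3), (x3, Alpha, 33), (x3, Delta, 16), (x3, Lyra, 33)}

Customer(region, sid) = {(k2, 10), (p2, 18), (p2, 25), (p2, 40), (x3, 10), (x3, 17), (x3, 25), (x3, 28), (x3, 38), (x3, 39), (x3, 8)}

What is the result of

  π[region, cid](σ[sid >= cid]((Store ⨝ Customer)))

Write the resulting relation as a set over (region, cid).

{(p2, 31), (p2, 36), (p2, 8), (x3, 16), (x3, 33)}

Store ⋈ Customer (natural join on region): {(p2, Nova, 31, 18), (p2, Nova, 31, 25), (p2, Nova, 31, 40), (p2, Omega, 8, 18), (p2, Omega, 8, 25), (p2, Omega, 8, 40), (p2, Zephyr, 36, 18), (p2, Zephyr, 36, 25), (p2, Zephyr, 36, 40), (x3, Alpha, 33, 10), (x3, Alpha, 33, 17), (x3, Alpha, 33, 25), (x3, Alpha, 33, 28), (x3, Alpha, 33, 38), (x3, Alpha, 33, 39), (x3, Alpha, 33, 8), (x3, Delta, 16, 10), (x3, Delta, 16, 17), (x3, Delta, 16, 25), (x3, Delta, 16, 28), (x3, Delta, 16, 38), (x3, Delta, 16, 39), (x3, Delta, 16, 8), (x3, Lyra, 33, 10), (x3, Lyra, 33, 17), (x3, Lyra, 33, 25), (x3, Lyra, 33, 28), (x3, Lyra, 33, 38), (x3, Lyra, 33, 39), (x3, Lyra, 33, 8)}
Filtering on sid >= cid leaves {(p2, Nova, 31, 40), (p2, Omega, 8, 18), (p2, Omega, 8, 25), (p2, Omega, 8, 40), (p2, Zephyr, 36, 40), (x3, Alpha, 33, 38), (x3, Alpha, 33, 39), (x3, Delta, 16, 17), (x3, Delta, 16, 25), (x3, Delta, 16, 28), (x3, Delta, 16, 38), (x3, Delta, 16, 39), (x3, Lyra, 33, 38), (x3, Lyra, 33, 39)}.
π_{region, cid} gives {(p2, 31), (p2, 36), (p2, 8), (x3, 16), (x3, 33)} (9 duplicate(s) eliminated).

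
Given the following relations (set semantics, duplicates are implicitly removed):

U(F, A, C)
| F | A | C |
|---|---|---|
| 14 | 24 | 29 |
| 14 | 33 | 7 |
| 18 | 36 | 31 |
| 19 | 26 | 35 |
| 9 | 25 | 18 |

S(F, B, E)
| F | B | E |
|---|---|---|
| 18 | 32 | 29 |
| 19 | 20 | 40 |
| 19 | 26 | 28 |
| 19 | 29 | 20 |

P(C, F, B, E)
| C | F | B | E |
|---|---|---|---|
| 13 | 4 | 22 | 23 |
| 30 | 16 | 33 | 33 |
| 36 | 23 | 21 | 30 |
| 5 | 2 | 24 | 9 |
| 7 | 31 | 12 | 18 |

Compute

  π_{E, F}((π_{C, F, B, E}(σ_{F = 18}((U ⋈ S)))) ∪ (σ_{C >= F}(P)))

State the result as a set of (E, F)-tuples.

Natural join on F: {(18, 36, 31, 32, 29), (19, 26, 35, 20, 40), (19, 26, 35, 26, 28), (19, 26, 35, 29, 20)}
Filtering on F = 18 leaves {(18, 36, 31, 32, 29)}.
π[C, F, B, E]: project onto (C, F, B, E) → {(31, 18, 32, 29)}
Filtering on C >= F leaves {(13, 4, 22, 23), (30, 16, 33, 33), (36, 23, 21, 30), (5, 2, 24, 9)}.
Union: {(31, 18, 32, 29)} with {(13, 4, 22, 23), (30, 16, 33, 33), (36, 23, 21, 30), (5, 2, 24, 9)} → {(13, 4, 22, 23), (30, 16, 33, 33), (31, 18, 32, 29), (36, 23, 21, 30), (5, 2, 24, 9)}
π[E, F]: project onto (E, F) → {(23, 4), (29, 18), (30, 23), (33, 16), (9, 2)}

{(23, 4), (29, 18), (30, 23), (33, 16), (9, 2)}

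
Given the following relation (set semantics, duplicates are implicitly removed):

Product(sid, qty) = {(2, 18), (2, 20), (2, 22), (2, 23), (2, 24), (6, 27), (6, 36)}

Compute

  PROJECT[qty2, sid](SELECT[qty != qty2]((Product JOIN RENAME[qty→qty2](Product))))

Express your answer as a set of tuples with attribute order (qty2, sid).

ρ[qty→qty2]: schema becomes (sid, qty2); tuples unchanged.
Natural join on sid: {(2, 18, 18), (2, 18, 20), (2, 18, 22), (2, 18, 23), (2, 18, 24), (2, 20, 18), (2, 20, 20), (2, 20, 22), (2, 20, 23), (2, 20, 24), (2, 22, 18), (2, 22, 20), (2, 22, 22), (2, 22, 23), (2, 22, 24), (2, 23, 18), (2, 23, 20), (2, 23, 22), (2, 23, 23), (2, 23, 24), (2, 24, 18), (2, 24, 20), (2, 24, 22), (2, 24, 23), (2, 24, 24), (6, 27, 27), (6, 27, 36), (6, 36, 27), (6, 36, 36)}
σ[qty != qty2]: keep tuples satisfying qty != qty2 → {(2, 18, 20), (2, 18, 22), (2, 18, 23), (2, 18, 24), (2, 20, 18), (2, 20, 22), (2, 20, 23), (2, 20, 24), (2, 22, 18), (2, 22, 20), (2, 22, 23), (2, 22, 24), (2, 23, 18), (2, 23, 20), (2, 23, 22), (2, 23, 24), (2, 24, 18), (2, 24, 20), (2, 24, 22), (2, 24, 23), (6, 27, 36), (6, 36, 27)}
π[qty2, sid]: project onto (qty2, sid) (15 duplicate(s) eliminated) → {(18, 2), (20, 2), (22, 2), (23, 2), (24, 2), (27, 6), (36, 6)}

{(18, 2), (20, 2), (22, 2), (23, 2), (24, 2), (27, 6), (36, 6)}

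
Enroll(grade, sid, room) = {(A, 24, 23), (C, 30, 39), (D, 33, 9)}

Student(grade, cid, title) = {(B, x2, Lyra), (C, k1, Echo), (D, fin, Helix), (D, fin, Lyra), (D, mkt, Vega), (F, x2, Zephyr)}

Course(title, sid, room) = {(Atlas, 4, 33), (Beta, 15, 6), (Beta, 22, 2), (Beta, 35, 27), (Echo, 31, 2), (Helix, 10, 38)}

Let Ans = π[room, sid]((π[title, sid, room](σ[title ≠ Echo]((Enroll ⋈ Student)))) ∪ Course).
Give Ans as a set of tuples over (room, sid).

{(2, 22), (2, 31), (27, 35), (33, 4), (38, 10), (6, 15), (9, 33)}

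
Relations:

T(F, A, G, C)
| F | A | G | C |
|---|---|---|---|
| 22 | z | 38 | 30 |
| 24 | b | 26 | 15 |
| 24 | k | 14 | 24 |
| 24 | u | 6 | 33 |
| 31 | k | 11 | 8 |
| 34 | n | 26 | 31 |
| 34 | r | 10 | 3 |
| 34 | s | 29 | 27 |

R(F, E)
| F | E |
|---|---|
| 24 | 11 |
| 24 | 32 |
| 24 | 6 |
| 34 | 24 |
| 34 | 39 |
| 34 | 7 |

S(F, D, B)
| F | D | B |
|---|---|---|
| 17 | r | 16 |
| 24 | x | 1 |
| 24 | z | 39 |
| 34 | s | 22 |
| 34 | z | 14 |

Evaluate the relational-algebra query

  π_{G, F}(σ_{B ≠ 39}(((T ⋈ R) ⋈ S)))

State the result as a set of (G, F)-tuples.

Joining T and R on F yields {(24, b, 26, 15, 11), (24, b, 26, 15, 32), (24, b, 26, 15, 6), (24, k, 14, 24, 11), (24, k, 14, 24, 32), (24, k, 14, 24, 6), (24, u, 6, 33, 11), (24, u, 6, 33, 32), (24, u, 6, 33, 6), (34, n, 26, 31, 24), (34, n, 26, 31, 39), (34, n, 26, 31, 7), (34, r, 10, 3, 24), (34, r, 10, 3, 39), (34, r, 10, 3, 7), (34, s, 29, 27, 24), (34, s, 29, 27, 39), (34, s, 29, 27, 7)}.
Joining (T ⋈ R) and S on F yields {(24, b, 26, 15, 11, x, 1), (24, b, 26, 15, 11, z, 39), (24, b, 26, 15, 32, x, 1), (24, b, 26, 15, 32, z, 39), (24, b, 26, 15, 6, x, 1), (24, b, 26, 15, 6, z, 39), (24, k, 14, 24, 11, x, 1), (24, k, 14, 24, 11, z, 39), (24, k, 14, 24, 32, x, 1), (24, k, 14, 24, 32, z, 39), (24, k, 14, 24, 6, x, 1), (24, k, 14, 24, 6, z, 39), (24, u, 6, 33, 11, x, 1), (24, u, 6, 33, 11, z, 39), (24, u, 6, 33, 32, x, 1), (24, u, 6, 33, 32, z, 39), (24, u, 6, 33, 6, x, 1), (24, u, 6, 33, 6, z, 39), (34, n, 26, 31, 24, s, 22), (34, n, 26, 31, 24, z, 14), (34, n, 26, 31, 39, s, 22), (34, n, 26, 31, 39, z, 14), (34, n, 26, 31, 7, s, 22), (34, n, 26, 31, 7, z, 14), (34, r, 10, 3, 24, s, 22), (34, r, 10, 3, 24, z, 14), (34, r, 10, 3, 39, s, 22), (34, r, 10, 3, 39, z, 14), (34, r, 10, 3, 7, s, 22), (34, r, 10, 3, 7, z, 14), (34, s, 29, 27, 24, s, 22), (34, s, 29, 27, 24, z, 14), (34, s, 29, 27, 39, s, 22), (34, s, 29, 27, 39, z, 14), (34, s, 29, 27, 7, s, 22), (34, s, 29, 27, 7, z, 14)}.
σ[B ≠ 39]: keep tuples satisfying B ≠ 39 → {(24, b, 26, 15, 11, x, 1), (24, b, 26, 15, 32, x, 1), (24, b, 26, 15, 6, x, 1), (24, k, 14, 24, 11, x, 1), (24, k, 14, 24, 32, x, 1), (24, k, 14, 24, 6, x, 1), (24, u, 6, 33, 11, x, 1), (24, u, 6, 33, 32, x, 1), (24, u, 6, 33, 6, x, 1), (34, n, 26, 31, 24, s, 22), (34, n, 26, 31, 24, z, 14), (34, n, 26, 31, 39, s, 22), (34, n, 26, 31, 39, z, 14), (34, n, 26, 31, 7, s, 22), (34, n, 26, 31, 7, z, 14), (34, r, 10, 3, 24, s, 22), (34, r, 10, 3, 24, z, 14), (34, r, 10, 3, 39, s, 22), (34, r, 10, 3, 39, z, 14), (34, r, 10, 3, 7, s, 22), (34, r, 10, 3, 7, z, 14), (34, s, 29, 27, 24, s, 22), (34, s, 29, 27, 24, z, 14), (34, s, 29, 27, 39, s, 22), (34, s, 29, 27, 39, z, 14), (34, s, 29, 27, 7, s, 22), (34, s, 29, 27, 7, z, 14)}
Projecting to G, F (21 duplicate(s) eliminated): {(10, 34), (14, 24), (26, 24), (26, 34), (29, 34), (6, 24)}

{(10, 34), (14, 24), (26, 24), (26, 34), (29, 34), (6, 24)}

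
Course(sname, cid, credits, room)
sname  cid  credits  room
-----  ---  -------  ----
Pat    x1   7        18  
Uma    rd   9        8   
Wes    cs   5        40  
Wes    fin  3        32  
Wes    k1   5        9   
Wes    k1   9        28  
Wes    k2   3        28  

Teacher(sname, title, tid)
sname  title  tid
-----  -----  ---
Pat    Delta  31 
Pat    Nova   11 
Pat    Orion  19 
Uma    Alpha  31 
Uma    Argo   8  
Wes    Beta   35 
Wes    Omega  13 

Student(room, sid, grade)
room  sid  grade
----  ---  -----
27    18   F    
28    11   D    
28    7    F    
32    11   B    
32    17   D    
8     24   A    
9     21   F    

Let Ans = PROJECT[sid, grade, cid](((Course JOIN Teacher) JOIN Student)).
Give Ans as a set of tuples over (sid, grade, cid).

{(11, B, fin), (11, D, k1), (11, D, k2), (17, D, fin), (21, F, k1), (24, A, rd), (7, F, k1), (7, F, k2)}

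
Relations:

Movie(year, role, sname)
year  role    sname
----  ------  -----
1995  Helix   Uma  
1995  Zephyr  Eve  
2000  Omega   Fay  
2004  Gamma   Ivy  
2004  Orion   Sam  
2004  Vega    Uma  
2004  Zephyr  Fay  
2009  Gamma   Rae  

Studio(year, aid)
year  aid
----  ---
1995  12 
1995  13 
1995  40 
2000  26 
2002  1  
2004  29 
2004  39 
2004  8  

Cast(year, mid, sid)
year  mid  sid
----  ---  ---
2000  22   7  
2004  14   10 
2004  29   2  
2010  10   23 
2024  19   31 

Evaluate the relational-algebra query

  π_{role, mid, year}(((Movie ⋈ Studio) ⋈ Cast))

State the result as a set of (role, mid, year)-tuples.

{(Gamma, 14, 2004), (Gamma, 29, 2004), (Omega, 22, 2000), (Orion, 14, 2004), (Orion, 29, 2004), (Vega, 14, 2004), (Vega, 29, 2004), (Zephyr, 14, 2004), (Zephyr, 29, 2004)}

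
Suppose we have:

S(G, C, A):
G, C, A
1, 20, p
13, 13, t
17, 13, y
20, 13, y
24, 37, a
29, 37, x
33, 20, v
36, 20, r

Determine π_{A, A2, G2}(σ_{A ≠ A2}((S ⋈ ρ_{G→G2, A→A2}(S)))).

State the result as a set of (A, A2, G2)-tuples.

ρ[G→G2, A→A2]: schema becomes (G2, C, A2); tuples unchanged.
Natural join on C: {(1, 20, p, 1, p), (1, 20, p, 33, v), (1, 20, p, 36, r), (13, 13, t, 13, t), (13, 13, t, 17, y), (13, 13, t, 20, y), (17, 13, y, 13, t), (17, 13, y, 17, y), (17, 13, y, 20, y), (20, 13, y, 13, t), (20, 13, y, 17, y), (20, 13, y, 20, y), (24, 37, a, 24, a), (24, 37, a, 29, x), (29, 37, x, 24, a), (29, 37, x, 29, x), (33, 20, v, 1, p), (33, 20, v, 33, v), (33, 20, v, 36, r), (36, 20, r, 1, p), (36, 20, r, 33, v), (36, 20, r, 36, r)}
σ[A ≠ A2]: keep tuples satisfying A ≠ A2 → {(1, 20, p, 33, v), (1, 20, p, 36, r), (13, 13, t, 17, y), (13, 13, t, 20, y), (17, 13, y, 13, t), (20, 13, y, 13, t), (24, 37, a, 29, x), (29, 37, x, 24, a), (33, 20, v, 1, p), (33, 20, v, 36, r), (36, 20, r, 1, p), (36, 20, r, 33, v)}
π[A, A2, G2]: project onto (A, A2, G2) (1 duplicate(s) eliminated) → {(a, x, 29), (p, r, 36), (p, v, 33), (r, p, 1), (r, v, 33), (t, y, 17), (t, y, 20), (v, p, 1), (v, r, 36), (x, a, 24), (y, t, 13)}

{(a, x, 29), (p, r, 36), (p, v, 33), (r, p, 1), (r, v, 33), (t, y, 17), (t, y, 20), (v, p, 1), (v, r, 36), (x, a, 24), (y, t, 13)}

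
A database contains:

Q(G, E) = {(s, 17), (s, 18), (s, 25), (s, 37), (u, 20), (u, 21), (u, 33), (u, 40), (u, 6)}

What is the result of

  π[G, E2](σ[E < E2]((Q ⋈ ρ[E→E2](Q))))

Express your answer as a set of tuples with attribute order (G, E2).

{(s, 18), (s, 25), (s, 37), (u, 20), (u, 21), (u, 33), (u, 40)}

ρ[E→E2]: schema becomes (G, E2); tuples unchanged.
Q ⋈ ρ[E→E2](Q) (natural join on G): {(s, 17, 17), (s, 17, 18), (s, 17, 25), (s, 17, 37), (s, 18, 17), (s, 18, 18), (s, 18, 25), (s, 18, 37), (s, 25, 17), (s, 25, 18), (s, 25, 25), (s, 25, 37), (s, 37, 17), (s, 37, 18), (s, 37, 25), (s, 37, 37), (u, 20, 20), (u, 20, 21), (u, 20, 33), (u, 20, 40), (u, 20, 6), (u, 21, 20), (u, 21, 21), (u, 21, 33), (u, 21, 40), (u, 21, 6), (u, 33, 20), (u, 33, 21), (u, 33, 33), (u, 33, 40), (u, 33, 6), (u, 40, 20), (u, 40, 21), (u, 40, 33), (u, 40, 40), (u, 40, 6), (u, 6, 20), (u, 6, 21), (u, 6, 33), (u, 6, 40), (u, 6, 6)}
σ[E < E2]: keep tuples satisfying E < E2 → {(s, 17, 18), (s, 17, 25), (s, 17, 37), (s, 18, 25), (s, 18, 37), (s, 25, 37), (u, 20, 21), (u, 20, 33), (u, 20, 40), (u, 21, 33), (u, 21, 40), (u, 33, 40), (u, 6, 20), (u, 6, 21), (u, 6, 33), (u, 6, 40)}
Projecting to G, E2 (9 duplicate(s) eliminated): {(s, 18), (s, 25), (s, 37), (u, 20), (u, 21), (u, 33), (u, 40)}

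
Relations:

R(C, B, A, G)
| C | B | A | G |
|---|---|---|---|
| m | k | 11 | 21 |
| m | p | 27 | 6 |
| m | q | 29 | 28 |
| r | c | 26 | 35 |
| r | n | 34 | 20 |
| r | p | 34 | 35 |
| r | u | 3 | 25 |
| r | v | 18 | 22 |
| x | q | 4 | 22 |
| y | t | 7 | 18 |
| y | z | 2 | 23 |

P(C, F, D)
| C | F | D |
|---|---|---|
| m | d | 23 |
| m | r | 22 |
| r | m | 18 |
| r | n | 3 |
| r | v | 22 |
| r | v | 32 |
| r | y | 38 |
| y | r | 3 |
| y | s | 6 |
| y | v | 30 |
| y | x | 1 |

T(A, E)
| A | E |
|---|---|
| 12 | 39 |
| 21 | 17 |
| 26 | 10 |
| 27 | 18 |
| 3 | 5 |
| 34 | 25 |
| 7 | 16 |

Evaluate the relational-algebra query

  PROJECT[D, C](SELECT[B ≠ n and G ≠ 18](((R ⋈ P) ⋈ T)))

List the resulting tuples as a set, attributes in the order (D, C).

Natural join on C: {(m, k, 11, 21, d, 23), (m, k, 11, 21, r, 22), (m, p, 27, 6, d, 23), (m, p, 27, 6, r, 22), (m, q, 29, 28, d, 23), (m, q, 29, 28, r, 22), (r, c, 26, 35, m, 18), (r, c, 26, 35, n, 3), (r, c, 26, 35, v, 22), (r, c, 26, 35, v, 32), (r, c, 26, 35, y, 38), (r, n, 34, 20, m, 18), (r, n, 34, 20, n, 3), (r, n, 34, 20, v, 22), (r, n, 34, 20, v, 32), (r, n, 34, 20, y, 38), (r, p, 34, 35, m, 18), (r, p, 34, 35, n, 3), (r, p, 34, 35, v, 22), (r, p, 34, 35, v, 32), (r, p, 34, 35, y, 38), (r, u, 3, 25, m, 18), (r, u, 3, 25, n, 3), (r, u, 3, 25, v, 22), (r, u, 3, 25, v, 32), (r, u, 3, 25, y, 38), (r, v, 18, 22, m, 18), (r, v, 18, 22, n, 3), (r, v, 18, 22, v, 22), (r, v, 18, 22, v, 32), (r, v, 18, 22, y, 38), (y, t, 7, 18, r, 3), (y, t, 7, 18, s, 6), (y, t, 7, 18, v, 30), (y, t, 7, 18, x, 1), (y, z, 2, 23, r, 3), (y, z, 2, 23, s, 6), (y, z, 2, 23, v, 30), (y, z, 2, 23, x, 1)}
Natural join on A: {(m, p, 27, 6, d, 23, 18), (m, p, 27, 6, r, 22, 18), (r, c, 26, 35, m, 18, 10), (r, c, 26, 35, n, 3, 10), (r, c, 26, 35, v, 22, 10), (r, c, 26, 35, v, 32, 10), (r, c, 26, 35, y, 38, 10), (r, n, 34, 20, m, 18, 25), (r, n, 34, 20, n, 3, 25), (r, n, 34, 20, v, 22, 25), (r, n, 34, 20, v, 32, 25), (r, n, 34, 20, y, 38, 25), (r, p, 34, 35, m, 18, 25), (r, p, 34, 35, n, 3, 25), (r, p, 34, 35, v, 22, 25), (r, p, 34, 35, v, 32, 25), (r, p, 34, 35, y, 38, 25), (r, u, 3, 25, m, 18, 5), (r, u, 3, 25, n, 3, 5), (r, u, 3, 25, v, 22, 5), (r, u, 3, 25, v, 32, 5), (r, u, 3, 25, y, 38, 5), (y, t, 7, 18, r, 3, 16), (y, t, 7, 18, s, 6, 16), (y, t, 7, 18, v, 30, 16), (y, t, 7, 18, x, 1, 16)}
Filtering on B ≠ n and G ≠ 18 leaves {(m, p, 27, 6, d, 23, 18), (m, p, 27, 6, r, 22, 18), (r, c, 26, 35, m, 18, 10), (r, c, 26, 35, n, 3, 10), (r, c, 26, 35, v, 22, 10), (r, c, 26, 35, v, 32, 10), (r, c, 26, 35, y, 38, 10), (r, p, 34, 35, m, 18, 25), (r, p, 34, 35, n, 3, 25), (r, p, 34, 35, v, 22, 25), (r, p, 34, 35, v, 32, 25), (r, p, 34, 35, y, 38, 25), (r, u, 3, 25, m, 18, 5), (r, u, 3, 25, n, 3, 5), (r, u, 3, 25, v, 22, 5), (r, u, 3, 25, v, 32, 5), (r, u, 3, 25, y, 38, 5)}.
π_{D, C} gives {(18, r), (22, m), (22, r), (23, m), (3, r), (32, r), (38, r)} (10 duplicate(s) eliminated).

{(18, r), (22, m), (22, r), (23, m), (3, r), (32, r), (38, r)}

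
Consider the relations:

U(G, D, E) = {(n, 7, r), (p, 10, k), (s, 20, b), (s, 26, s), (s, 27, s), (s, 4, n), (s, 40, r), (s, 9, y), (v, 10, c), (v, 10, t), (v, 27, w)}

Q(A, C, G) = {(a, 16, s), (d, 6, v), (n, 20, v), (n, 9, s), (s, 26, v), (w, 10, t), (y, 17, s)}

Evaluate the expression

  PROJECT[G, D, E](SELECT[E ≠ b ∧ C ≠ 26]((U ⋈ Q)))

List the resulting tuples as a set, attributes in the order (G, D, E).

{(s, 26, s), (s, 27, s), (s, 4, n), (s, 40, r), (s, 9, y), (v, 10, c), (v, 10, t), (v, 27, w)}

Joining U and Q on G yields {(s, 20, b, a, 16), (s, 20, b, n, 9), (s, 20, b, y, 17), (s, 26, s, a, 16), (s, 26, s, n, 9), (s, 26, s, y, 17), (s, 27, s, a, 16), (s, 27, s, n, 9), (s, 27, s, y, 17), (s, 4, n, a, 16), (s, 4, n, n, 9), (s, 4, n, y, 17), (s, 40, r, a, 16), (s, 40, r, n, 9), (s, 40, r, y, 17), (s, 9, y, a, 16), (s, 9, y, n, 9), (s, 9, y, y, 17), (v, 10, c, d, 6), (v, 10, c, n, 20), (v, 10, c, s, 26), (v, 10, t, d, 6), (v, 10, t, n, 20), (v, 10, t, s, 26), (v, 27, w, d, 6), (v, 27, w, n, 20), (v, 27, w, s, 26)}.
Selection E ≠ b ∧ C ≠ 26: {(s, 26, s, a, 16), (s, 26, s, n, 9), (s, 26, s, y, 17), (s, 27, s, a, 16), (s, 27, s, n, 9), (s, 27, s, y, 17), (s, 4, n, a, 16), (s, 4, n, n, 9), (s, 4, n, y, 17), (s, 40, r, a, 16), (s, 40, r, n, 9), (s, 40, r, y, 17), (s, 9, y, a, 16), (s, 9, y, n, 9), (s, 9, y, y, 17), (v, 10, c, d, 6), (v, 10, c, n, 20), (v, 10, t, d, 6), (v, 10, t, n, 20), (v, 27, w, d, 6), (v, 27, w, n, 20)}
π[G, D, E]: project onto (G, D, E) (13 duplicate(s) eliminated) → {(s, 26, s), (s, 27, s), (s, 4, n), (s, 40, r), (s, 9, y), (v, 10, c), (v, 10, t), (v, 27, w)}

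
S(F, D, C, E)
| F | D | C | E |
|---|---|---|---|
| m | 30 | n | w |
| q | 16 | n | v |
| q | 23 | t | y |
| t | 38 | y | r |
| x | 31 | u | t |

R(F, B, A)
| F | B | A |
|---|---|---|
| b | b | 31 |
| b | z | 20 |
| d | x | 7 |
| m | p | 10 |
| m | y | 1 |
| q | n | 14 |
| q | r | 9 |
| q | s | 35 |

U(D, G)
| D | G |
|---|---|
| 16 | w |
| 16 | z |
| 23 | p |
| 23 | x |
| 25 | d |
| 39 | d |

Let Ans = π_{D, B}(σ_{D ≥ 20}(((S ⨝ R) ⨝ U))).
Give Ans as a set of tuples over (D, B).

{(23, n), (23, r), (23, s)}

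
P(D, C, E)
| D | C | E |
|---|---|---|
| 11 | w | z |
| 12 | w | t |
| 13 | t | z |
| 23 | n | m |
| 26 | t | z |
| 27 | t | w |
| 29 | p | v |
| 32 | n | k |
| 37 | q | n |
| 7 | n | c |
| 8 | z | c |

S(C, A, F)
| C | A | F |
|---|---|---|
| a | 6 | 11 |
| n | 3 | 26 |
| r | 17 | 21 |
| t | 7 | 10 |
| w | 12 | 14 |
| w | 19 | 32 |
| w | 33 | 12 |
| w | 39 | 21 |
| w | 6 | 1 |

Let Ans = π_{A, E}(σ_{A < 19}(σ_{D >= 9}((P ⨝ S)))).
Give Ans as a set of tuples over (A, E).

P ⋈ S (natural join on C): {(11, w, z, 12, 14), (11, w, z, 19, 32), (11, w, z, 33, 12), (11, w, z, 39, 21), (11, w, z, 6, 1), (12, w, t, 12, 14), (12, w, t, 19, 32), (12, w, t, 33, 12), (12, w, t, 39, 21), (12, w, t, 6, 1), (13, t, z, 7, 10), (23, n, m, 3, 26), (26, t, z, 7, 10), (27, t, w, 7, 10), (32, n, k, 3, 26), (7, n, c, 3, 26)}
Apply σ_{D >= 9}; surviving tuples: {(11, w, z, 12, 14), (11, w, z, 19, 32), (11, w, z, 33, 12), (11, w, z, 39, 21), (11, w, z, 6, 1), (12, w, t, 12, 14), (12, w, t, 19, 32), (12, w, t, 33, 12), (12, w, t, 39, 21), (12, w, t, 6, 1), (13, t, z, 7, 10), (23, n, m, 3, 26), (26, t, z, 7, 10), (27, t, w, 7, 10), (32, n, k, 3, 26)}
Apply σ_{A < 19}; surviving tuples: {(11, w, z, 12, 14), (11, w, z, 6, 1), (12, w, t, 12, 14), (12, w, t, 6, 1), (13, t, z, 7, 10), (23, n, m, 3, 26), (26, t, z, 7, 10), (27, t, w, 7, 10), (32, n, k, 3, 26)}
Keep only column(s) A, E (1 duplicate(s) eliminated): {(12, t), (12, z), (3, k), (3, m), (6, t), (6, z), (7, w), (7, z)}

{(12, t), (12, z), (3, k), (3, m), (6, t), (6, z), (7, w), (7, z)}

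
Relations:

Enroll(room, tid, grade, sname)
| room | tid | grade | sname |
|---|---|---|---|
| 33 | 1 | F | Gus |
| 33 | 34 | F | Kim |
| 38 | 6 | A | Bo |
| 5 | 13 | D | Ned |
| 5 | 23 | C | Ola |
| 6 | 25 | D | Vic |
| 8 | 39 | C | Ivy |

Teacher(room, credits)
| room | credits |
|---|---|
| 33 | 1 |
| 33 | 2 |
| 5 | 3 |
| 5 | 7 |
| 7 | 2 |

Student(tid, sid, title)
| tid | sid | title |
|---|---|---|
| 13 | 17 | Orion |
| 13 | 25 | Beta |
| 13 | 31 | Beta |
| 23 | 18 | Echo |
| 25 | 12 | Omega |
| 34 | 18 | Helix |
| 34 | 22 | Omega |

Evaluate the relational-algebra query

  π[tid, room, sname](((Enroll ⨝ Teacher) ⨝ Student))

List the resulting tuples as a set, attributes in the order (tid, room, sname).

Enroll ⋈ Teacher (natural join on room): {(33, 1, F, Gus, 1), (33, 1, F, Gus, 2), (33, 34, F, Kim, 1), (33, 34, F, Kim, 2), (5, 13, D, Ned, 3), (5, 13, D, Ned, 7), (5, 23, C, Ola, 3), (5, 23, C, Ola, 7)}
(Enroll ⨝ Teacher) ⋈ Student (natural join on tid): {(33, 34, F, Kim, 1, 18, Helix), (33, 34, F, Kim, 1, 22, Omega), (33, 34, F, Kim, 2, 18, Helix), (33, 34, F, Kim, 2, 22, Omega), (5, 13, D, Ned, 3, 17, Orion), (5, 13, D, Ned, 3, 25, Beta), (5, 13, D, Ned, 3, 31, Beta), (5, 13, D, Ned, 7, 17, Orion), (5, 13, D, Ned, 7, 25, Beta), (5, 13, D, Ned, 7, 31, Beta), (5, 23, C, Ola, 3, 18, Echo), (5, 23, C, Ola, 7, 18, Echo)}
π[tid, room, sname]: project onto (tid, room, sname) (9 duplicate(s) eliminated) → {(13, 5, Ned), (23, 5, Ola), (34, 33, Kim)}

{(13, 5, Ned), (23, 5, Ola), (34, 33, Kim)}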